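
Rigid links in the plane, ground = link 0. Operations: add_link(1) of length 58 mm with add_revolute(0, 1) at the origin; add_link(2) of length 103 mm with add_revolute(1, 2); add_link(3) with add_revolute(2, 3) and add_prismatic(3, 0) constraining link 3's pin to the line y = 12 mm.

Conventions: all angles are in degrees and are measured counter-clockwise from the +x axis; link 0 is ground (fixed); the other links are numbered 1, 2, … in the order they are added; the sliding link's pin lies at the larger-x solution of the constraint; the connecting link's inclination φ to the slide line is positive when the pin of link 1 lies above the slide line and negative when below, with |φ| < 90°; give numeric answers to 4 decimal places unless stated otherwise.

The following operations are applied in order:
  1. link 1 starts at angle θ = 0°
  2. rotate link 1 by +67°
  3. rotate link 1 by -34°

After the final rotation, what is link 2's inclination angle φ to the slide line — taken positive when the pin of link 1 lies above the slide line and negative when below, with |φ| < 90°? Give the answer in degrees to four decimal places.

geometry: r = 58 mm, L = 103 mm, e = 12 mm; θ starts at 0°
rotate link 1 by +67°: θ ← 0° +67° = 67°
rotate link 1 by -34°: θ ← 67° -34° = 33°
h = r sin θ − e = 31.589064 − 12 = 19.589064
sin φ = h / L = 19.589064 / 103 = 0.19018509
φ = arcsin(0.19018509) = 10.963586°

10.9636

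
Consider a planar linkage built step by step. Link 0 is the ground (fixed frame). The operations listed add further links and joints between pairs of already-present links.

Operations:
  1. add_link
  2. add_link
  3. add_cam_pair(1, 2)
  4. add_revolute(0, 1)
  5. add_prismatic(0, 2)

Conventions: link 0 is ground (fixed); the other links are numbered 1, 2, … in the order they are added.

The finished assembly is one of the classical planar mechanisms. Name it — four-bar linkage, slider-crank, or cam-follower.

links: 3 (incl. ground); joints: 1 revolute, 1 prismatic, 1 higher (cam) pair, forming one closed loop
3 links, revolute + prismatic + higher pair in one loop → cam-follower

cam-follower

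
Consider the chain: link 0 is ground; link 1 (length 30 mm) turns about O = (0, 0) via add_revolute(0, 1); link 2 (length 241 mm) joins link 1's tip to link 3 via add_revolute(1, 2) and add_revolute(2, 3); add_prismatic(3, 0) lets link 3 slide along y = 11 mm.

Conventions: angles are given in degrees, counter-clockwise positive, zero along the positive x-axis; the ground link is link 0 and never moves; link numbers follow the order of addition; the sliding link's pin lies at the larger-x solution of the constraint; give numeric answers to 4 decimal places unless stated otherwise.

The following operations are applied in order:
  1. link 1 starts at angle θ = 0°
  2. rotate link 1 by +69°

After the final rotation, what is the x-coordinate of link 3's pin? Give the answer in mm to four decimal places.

geometry: r = 30 mm, L = 241 mm, e = 11 mm; θ starts at 0°
rotate link 1 by +69°: θ ← 0° +69° = 69°
crank pin P = (r cos θ, r sin θ) = (10.751038, 28.007413)
h = r sin θ − e = 28.007413 − 11 = 17.007413
x = r cos θ + √(L² − h²) = 10.751038 + 240.399143 = 251.150181

251.1502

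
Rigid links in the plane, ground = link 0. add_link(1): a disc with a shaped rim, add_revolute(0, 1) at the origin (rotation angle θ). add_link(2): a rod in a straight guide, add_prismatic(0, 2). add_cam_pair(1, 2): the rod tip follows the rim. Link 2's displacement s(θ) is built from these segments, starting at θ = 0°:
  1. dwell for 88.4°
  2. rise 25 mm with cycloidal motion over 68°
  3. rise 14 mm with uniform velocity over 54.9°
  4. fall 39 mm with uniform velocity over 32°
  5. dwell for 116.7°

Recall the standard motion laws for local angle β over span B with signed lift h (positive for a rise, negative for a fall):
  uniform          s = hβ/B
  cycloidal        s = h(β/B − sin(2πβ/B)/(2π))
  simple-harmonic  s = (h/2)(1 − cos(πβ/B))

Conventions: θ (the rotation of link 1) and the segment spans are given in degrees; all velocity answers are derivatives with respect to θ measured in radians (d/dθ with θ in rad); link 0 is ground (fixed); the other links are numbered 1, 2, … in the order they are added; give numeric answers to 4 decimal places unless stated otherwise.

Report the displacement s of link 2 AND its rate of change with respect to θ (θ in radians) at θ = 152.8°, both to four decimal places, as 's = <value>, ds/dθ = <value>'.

segment 1 (0° to 88.4°, dwell): s unchanged at 0.0000
θ = 152.8° falls in segment 2 (88.4° to 156.4°, cycloidal, h = 25): β = 152.8 − 88.4 = 64.4°, B = 68°; Δs = 25·(0.9471 − sin(2π·0.9471)/(2π)) = 24.9757; s = 0.0000 + 24.9757 = 24.9757
velocity in seg [88.4°–156.4°] (cycloidal), θ in radians: β = 64.4° = 1.1240 rad, B = 68° = 1.1868 rad; ds/dθ = (h/B)(1 − cos(2πβ/B)) = (25/1.1868)(1 − cos(2π·0.9471)) = 1.154682 mm/rad

s = 24.9757, ds/dθ = 1.1547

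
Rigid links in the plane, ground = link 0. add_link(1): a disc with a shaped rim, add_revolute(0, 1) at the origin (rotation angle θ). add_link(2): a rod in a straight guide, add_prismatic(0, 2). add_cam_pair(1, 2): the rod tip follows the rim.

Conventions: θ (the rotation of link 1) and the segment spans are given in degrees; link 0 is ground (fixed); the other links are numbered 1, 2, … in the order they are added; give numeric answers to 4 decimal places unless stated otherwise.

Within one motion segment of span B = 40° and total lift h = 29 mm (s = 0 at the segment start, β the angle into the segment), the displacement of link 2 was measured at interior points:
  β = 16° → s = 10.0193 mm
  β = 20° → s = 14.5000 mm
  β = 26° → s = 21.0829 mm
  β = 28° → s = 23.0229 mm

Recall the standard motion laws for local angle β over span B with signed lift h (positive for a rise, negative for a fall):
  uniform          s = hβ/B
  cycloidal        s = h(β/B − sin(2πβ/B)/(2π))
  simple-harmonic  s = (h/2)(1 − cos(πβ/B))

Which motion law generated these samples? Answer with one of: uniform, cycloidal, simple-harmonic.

candidates at β/B = r: uniform s = h·r (linear in β); cycloidal s = h·(r − sin(2πr)/(2π)); simple-harmonic s = (h/2)(1 − cos(πr))
β=16°: printed 10.0193 | uniform 11.6000, cycloidal 8.8871, simple-harmonic 10.0193
β=20°: printed 14.5000 | uniform 14.5000, cycloidal 14.5000, simple-harmonic 14.5000
β=26°: printed 21.0829 | uniform 18.8500, cycloidal 22.5840, simple-harmonic 21.0829
β=28°: printed 23.0229 | uniform 20.3000, cycloidal 24.6896, simple-harmonic 23.0229
only one law matches every sample → simple-harmonic

simple-harmonic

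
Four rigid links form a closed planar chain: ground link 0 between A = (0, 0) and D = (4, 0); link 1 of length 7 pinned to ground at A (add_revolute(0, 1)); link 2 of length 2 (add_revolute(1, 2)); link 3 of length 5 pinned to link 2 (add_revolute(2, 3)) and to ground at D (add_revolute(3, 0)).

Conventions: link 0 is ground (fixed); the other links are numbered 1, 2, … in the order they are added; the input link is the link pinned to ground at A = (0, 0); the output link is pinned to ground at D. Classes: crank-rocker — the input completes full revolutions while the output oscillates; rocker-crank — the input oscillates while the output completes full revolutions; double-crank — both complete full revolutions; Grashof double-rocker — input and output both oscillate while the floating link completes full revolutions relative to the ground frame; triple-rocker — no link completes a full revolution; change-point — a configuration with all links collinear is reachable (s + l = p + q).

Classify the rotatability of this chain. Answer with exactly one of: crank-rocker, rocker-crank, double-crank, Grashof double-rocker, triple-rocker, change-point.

lengths: ground=4, input=7, coupler=2, output=5
sorted: s=2 (shortest), l=7 (longest), p+q=9
s + l = 9 vs p + q = 9
s + l = p + q → change-point (collinear configuration reachable)

change-point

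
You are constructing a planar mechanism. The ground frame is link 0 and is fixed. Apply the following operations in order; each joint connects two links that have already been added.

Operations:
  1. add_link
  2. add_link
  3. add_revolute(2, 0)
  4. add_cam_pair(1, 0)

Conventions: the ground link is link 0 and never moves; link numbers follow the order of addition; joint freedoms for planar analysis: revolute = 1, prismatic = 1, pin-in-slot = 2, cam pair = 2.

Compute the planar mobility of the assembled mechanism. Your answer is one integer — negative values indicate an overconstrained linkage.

link 0 = ground. State L|J1|J2 = 1|0|0
+link1  2|0|0
+link2  3|0|0
R(2,0) f=1→J1  3|1|0
C(1,0) f=2→J2  3|1|1
M = 3(3−1)−2·1−1 = 6−2−1 = 3

M = 3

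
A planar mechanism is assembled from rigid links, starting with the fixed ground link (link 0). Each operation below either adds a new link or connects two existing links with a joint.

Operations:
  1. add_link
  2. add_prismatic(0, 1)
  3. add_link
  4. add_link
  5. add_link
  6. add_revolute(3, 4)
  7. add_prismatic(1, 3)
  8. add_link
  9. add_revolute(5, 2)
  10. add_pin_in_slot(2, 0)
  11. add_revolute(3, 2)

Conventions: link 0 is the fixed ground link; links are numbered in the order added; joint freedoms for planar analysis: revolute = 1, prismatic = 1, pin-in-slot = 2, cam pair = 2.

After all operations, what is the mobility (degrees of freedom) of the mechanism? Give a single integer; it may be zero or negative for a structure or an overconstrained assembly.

L=1 J1=0 J2=0
add link → L=2 J1=0 J2=0
P@0,1 dof=1 J1 → L=2 J1=1 J2=0
add link → L=3 J1=1 J2=0
add link → L=4 J1=1 J2=0
add link → L=5 J1=1 J2=0
R@3,4 dof=1 J1 → L=5 J1=2 J2=0
P@1,3 dof=1 J1 → L=5 J1=3 J2=0
add link → L=6 J1=3 J2=0
R@5,2 dof=1 J1 → L=6 J1=4 J2=0
PS@2,0 dof=2 J2 → L=6 J1=4 J2=1
R@3,2 dof=1 J1 → L=6 J1=5 J2=1
M=3(L−1)−2J1−J2=3·5−2·5−1=4

M = 4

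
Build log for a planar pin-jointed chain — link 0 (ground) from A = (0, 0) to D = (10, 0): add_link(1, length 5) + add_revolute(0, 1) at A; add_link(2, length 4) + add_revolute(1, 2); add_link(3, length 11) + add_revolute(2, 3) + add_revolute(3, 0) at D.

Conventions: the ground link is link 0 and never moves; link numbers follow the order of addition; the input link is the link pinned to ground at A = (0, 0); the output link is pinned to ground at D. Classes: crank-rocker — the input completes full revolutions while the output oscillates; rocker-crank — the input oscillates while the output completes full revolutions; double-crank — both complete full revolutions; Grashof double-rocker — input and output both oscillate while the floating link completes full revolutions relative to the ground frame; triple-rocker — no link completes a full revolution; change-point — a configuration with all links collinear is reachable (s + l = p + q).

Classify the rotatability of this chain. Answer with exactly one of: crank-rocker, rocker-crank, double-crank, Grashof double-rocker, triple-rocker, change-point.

lengths: ground=10, input=5, coupler=4, output=11
sorted: s=4 (shortest), l=11 (longest), p+q=15
s + l = 15 vs p + q = 15
s + l = p + q → change-point (collinear configuration reachable)

change-point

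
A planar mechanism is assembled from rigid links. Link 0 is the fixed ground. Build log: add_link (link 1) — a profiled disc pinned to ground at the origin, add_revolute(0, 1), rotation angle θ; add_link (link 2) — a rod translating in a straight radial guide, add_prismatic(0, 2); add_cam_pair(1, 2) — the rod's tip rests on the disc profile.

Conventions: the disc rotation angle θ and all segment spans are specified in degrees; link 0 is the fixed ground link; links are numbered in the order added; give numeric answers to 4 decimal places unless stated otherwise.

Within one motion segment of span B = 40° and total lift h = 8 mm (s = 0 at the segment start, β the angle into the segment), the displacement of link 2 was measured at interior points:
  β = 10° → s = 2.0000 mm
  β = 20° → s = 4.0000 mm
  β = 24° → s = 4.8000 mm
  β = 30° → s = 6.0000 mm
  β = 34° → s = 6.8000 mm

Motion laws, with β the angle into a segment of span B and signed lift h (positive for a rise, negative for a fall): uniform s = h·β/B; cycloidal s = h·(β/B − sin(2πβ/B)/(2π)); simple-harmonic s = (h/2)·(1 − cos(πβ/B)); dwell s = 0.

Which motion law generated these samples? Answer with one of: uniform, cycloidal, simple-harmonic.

candidates at β/B = r: uniform s = h·r (linear in β); cycloidal s = h·(r − sin(2πr)/(2π)); simple-harmonic s = (h/2)(1 − cos(πr))
β=10°: printed 2.0000 | uniform 2.0000, cycloidal 0.7268, simple-harmonic 1.1716
β=20°: printed 4.0000 | uniform 4.0000, cycloidal 4.0000, simple-harmonic 4.0000
β=24°: printed 4.8000 | uniform 4.8000, cycloidal 5.5484, simple-harmonic 5.2361
β=30°: printed 6.0000 | uniform 6.0000, cycloidal 7.2732, simple-harmonic 6.8284
β=34°: printed 6.8000 | uniform 6.8000, cycloidal 7.8301, simple-harmonic 7.5640
only one law matches every sample → uniform

uniform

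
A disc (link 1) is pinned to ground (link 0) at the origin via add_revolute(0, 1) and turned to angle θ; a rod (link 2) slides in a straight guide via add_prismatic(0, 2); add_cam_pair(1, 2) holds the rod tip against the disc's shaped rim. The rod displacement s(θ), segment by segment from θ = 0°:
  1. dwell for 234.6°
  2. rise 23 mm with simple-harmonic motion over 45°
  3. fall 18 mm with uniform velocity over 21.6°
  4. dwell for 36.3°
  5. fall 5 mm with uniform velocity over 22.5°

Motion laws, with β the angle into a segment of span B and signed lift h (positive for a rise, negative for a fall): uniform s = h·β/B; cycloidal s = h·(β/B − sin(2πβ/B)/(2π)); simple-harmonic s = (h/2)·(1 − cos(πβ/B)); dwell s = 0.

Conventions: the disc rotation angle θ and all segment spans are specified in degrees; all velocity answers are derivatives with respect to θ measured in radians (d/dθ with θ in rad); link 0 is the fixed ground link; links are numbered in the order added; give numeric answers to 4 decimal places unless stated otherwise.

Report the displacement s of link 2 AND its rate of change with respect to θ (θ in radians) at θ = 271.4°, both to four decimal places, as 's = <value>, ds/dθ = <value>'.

segment 1 (0° to 234.6°, dwell): s unchanged at 0.0000
θ = 271.4° falls in segment 2 (234.6° to 279.6°, simple-harmonic, h = 23): β = 271.4 − 234.6 = 36.8°, B = 45°; Δs = 23/2·(1 − cos(π·0.8178)) = 21.1665; s = 0.0000 + 21.1665 = 21.1665
velocity in seg [234.6°–279.6°] (simple-harmonic), θ in radians: β = 36.8° = 0.6423 rad, B = 45° = 0.7854 rad; ds/dθ = (πh/(2B)) sin(πβ/B) = (π·23/(2·0.7854)) sin(π·0.8178) = 24.918578 mm/rad

s = 21.1665, ds/dθ = 24.9186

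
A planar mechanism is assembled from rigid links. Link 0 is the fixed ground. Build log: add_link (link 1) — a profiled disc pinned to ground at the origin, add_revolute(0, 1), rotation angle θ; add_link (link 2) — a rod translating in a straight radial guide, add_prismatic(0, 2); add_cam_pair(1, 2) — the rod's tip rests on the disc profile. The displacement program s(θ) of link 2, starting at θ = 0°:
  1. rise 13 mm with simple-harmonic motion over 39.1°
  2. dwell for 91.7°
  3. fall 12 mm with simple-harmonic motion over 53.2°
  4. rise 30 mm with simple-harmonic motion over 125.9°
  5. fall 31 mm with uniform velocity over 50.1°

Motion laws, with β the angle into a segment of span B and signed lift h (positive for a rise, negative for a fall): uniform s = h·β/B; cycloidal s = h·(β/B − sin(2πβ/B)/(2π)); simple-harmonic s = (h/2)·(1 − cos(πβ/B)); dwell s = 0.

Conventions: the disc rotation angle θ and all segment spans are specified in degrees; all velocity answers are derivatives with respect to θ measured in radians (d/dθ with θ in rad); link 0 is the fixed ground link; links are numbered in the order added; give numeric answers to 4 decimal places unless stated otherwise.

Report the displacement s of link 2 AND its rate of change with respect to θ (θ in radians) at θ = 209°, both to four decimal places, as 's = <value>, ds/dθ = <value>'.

seg 1 [0°–39.1°] simple-harmonic, h=13: full span → s += 13 → s = 13.0000
seg 2 [39.1°–130.8°] dwell: s stays 13.0000
seg 3 [130.8°–184°] simple-harmonic, h=-12: full span → s += -12 → s = 1.0000
seg 4 [184°–309.9°] simple-harmonic, h=30: θ=209° here. β=25, B=125.9. 30/2·(1 − cos(π·0.1986)) = 2.8253 → s = 3.8253
velocity in seg [184°–309.9°] (simple-harmonic), θ in radians: β = 25° = 0.4363 rad, B = 125.9° = 2.1974 rad; ds/dθ = (πh/(2B)) sin(πβ/B) = (π·30/(2·2.1974)) sin(π·0.1986) = 12.527348 mm/rad

s = 3.8253, ds/dθ = 12.5273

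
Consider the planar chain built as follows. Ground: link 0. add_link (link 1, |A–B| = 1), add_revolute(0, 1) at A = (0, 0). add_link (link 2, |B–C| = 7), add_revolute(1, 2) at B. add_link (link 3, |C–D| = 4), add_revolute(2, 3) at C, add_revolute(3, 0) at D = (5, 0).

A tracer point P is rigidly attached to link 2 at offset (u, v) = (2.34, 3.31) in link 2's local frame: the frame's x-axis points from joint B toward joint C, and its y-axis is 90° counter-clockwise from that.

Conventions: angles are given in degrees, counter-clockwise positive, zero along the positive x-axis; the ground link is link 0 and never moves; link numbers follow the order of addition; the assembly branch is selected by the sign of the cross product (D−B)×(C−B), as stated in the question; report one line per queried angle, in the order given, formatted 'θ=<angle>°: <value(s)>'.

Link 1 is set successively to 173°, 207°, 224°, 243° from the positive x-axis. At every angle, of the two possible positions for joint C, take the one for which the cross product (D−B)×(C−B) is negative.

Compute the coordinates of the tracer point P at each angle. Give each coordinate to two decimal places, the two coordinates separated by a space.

A=(0,0), D=(5.00,0)
θ=173°: B = A + 1.00·(cos173°, sin173°) = (-0.9925, 0.1219)
θ=173°: |BD| = 5.9938
θ=173°: circle(B,7.00) ∩ circle(D,4.00): a=5.7497, h=3.9925
θ=173°:   candidates: C₊=(4.8372,3.9967) cross=23.930; C₋=(4.6748,-3.9868) cross=-23.930
θ=173°:   branch - wants cross < 0 → take C=(4.6748,-3.9868) (cross=-23.930)
θ=173°: ex = (C−B)/|BC| = (0.8096,-0.5869); ey = (0.5869,0.8096)
θ=173°: P = B + 2.34·ex + 3.31·ey = (2.8448,1.4283)
θ=207°: B = A + 1.00·(cos207°, sin207°) = (-0.8910, -0.4540)
θ=207°: |BD| = 5.9085
θ=207°: circle(B,7.00) ∩ circle(D,4.00): a=5.7468, h=3.9967
θ=207°:   candidates: C₊=(4.5317,3.9725) cross=23.615; C₋=(5.1459,-3.9973) cross=-23.615
θ=207°:   branch - wants cross < 0 → take C=(5.1459,-3.9973) (cross=-23.615)
θ=207°: ex = (C−B)/|BC| = (0.8624,-0.5062); ey = (0.5062,0.8624)
θ=207°: P = B + 2.34·ex + 3.31·ey = (2.8026,1.2161)
θ=224°: B = A + 1.00·(cos224°, sin224°) = (-0.7193, -0.6947)
θ=224°: |BD| = 5.7614
θ=224°: circle(B,7.00) ∩ circle(D,4.00): a=5.7446, h=4.0000
θ=224°:   candidates: C₊=(4.5011,3.9688) cross=23.045; C₋=(5.4656,-3.9728) cross=-23.045
θ=224°:   branch - wants cross < 0 → take C=(5.4656,-3.9728) (cross=-23.045)
θ=224°: ex = (C−B)/|BC| = (0.8836,-0.4683); ey = (0.4683,0.8836)
θ=224°: P = B + 2.34·ex + 3.31·ey = (2.8983,1.1341)
θ=243°: B = A + 1.00·(cos243°, sin243°) = (-0.4540, -0.8910)
θ=243°: |BD| = 5.5263
θ=243°: circle(B,7.00) ∩ circle(D,4.00): a=5.7489, h=3.9938
θ=243°:   candidates: C₊=(4.5757,3.9774) cross=22.071; C₋=(5.8636,-3.9057) cross=-22.071
θ=243°:   branch - wants cross < 0 → take C=(5.8636,-3.9057) (cross=-22.071)
θ=243°: ex = (C−B)/|BC| = (0.9025,-0.4307); ey = (0.4307,0.9025)
θ=243°: P = B + 2.34·ex + 3.31·ey = (3.0834,1.0886)

θ=173°: 2.84 1.43
θ=207°: 2.80 1.22
θ=224°: 2.90 1.13
θ=243°: 3.08 1.09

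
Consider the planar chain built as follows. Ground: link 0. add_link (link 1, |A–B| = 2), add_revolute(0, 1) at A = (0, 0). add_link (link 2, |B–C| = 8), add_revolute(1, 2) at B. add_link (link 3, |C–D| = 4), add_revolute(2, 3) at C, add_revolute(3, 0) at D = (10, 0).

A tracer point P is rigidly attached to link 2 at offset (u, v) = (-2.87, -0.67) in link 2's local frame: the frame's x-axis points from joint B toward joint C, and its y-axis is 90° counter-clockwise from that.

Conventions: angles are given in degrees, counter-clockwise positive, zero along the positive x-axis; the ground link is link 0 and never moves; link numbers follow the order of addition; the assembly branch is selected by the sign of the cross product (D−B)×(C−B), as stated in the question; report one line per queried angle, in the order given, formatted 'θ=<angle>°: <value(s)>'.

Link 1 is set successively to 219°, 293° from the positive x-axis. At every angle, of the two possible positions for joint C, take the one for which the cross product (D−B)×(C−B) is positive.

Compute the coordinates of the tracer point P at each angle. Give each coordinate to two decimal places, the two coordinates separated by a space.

A=(0,0), D=(10.00,0)
θ=219°: B = A + 2.00·(cos219°, sin219°) = (-1.5543, -1.2586)
θ=219°: |BD| = 11.6226
θ=219°: circle(B,8.00) ∩ circle(D,4.00): a=7.8763, h=1.4016
θ=219°:   candidates: C₊=(6.1239,0.9877) cross=16.291; C₋=(6.4274,-1.7991) cross=-16.291
θ=219°:   branch + wants cross > 0 → take C=(6.1239,0.9877) (cross=16.291)
θ=219°: ex = (C−B)/|BC| = (0.9598,0.2808); ey = (-0.2808,0.9598)
θ=219°: P = B + -2.87·ex + -0.67·ey = (-4.1207,-2.7076)
θ=293°: B = A + 2.00·(cos293°, sin293°) = (0.7815, -1.8410)
θ=293°: |BD| = 9.4006
θ=293°: circle(B,8.00) ∩ circle(D,4.00): a=7.2533, h=3.3748
θ=293°:   candidates: C₊=(7.2334,2.8889) cross=31.725; C₋=(8.5553,-3.7300) cross=-31.725
θ=293°:   branch + wants cross > 0 → take C=(7.2334,2.8889) (cross=31.725)
θ=293°: ex = (C−B)/|BC| = (0.8065,0.5912); ey = (-0.5912,0.8065)
θ=293°: P = B + -2.87·ex + -0.67·ey = (-1.1370,-4.0782)

θ=219°: -4.12 -2.71
θ=293°: -1.14 -4.08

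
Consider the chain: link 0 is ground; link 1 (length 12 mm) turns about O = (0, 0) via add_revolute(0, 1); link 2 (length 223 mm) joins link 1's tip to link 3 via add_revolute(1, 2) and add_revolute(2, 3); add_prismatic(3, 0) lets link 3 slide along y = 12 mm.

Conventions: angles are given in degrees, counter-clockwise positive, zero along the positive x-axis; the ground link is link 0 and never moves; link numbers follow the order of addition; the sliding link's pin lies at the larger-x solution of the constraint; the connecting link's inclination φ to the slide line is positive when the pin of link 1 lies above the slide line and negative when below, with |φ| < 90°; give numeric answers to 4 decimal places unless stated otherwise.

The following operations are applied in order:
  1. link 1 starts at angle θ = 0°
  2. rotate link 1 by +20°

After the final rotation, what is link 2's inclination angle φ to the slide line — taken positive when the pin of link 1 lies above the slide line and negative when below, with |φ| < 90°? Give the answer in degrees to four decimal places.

geometry: r = 12 mm, L = 223 mm, e = 12 mm; θ starts at 0°
rotate link 1 by +20°: θ ← 0° +20° = 20°
h = r sin θ − e = 4.104242 − 12 = -7.895758
sin φ = h / L = -7.895758 / 223 = -0.03540699
φ = arcsin(-0.03540699) = -2.029095°

-2.0291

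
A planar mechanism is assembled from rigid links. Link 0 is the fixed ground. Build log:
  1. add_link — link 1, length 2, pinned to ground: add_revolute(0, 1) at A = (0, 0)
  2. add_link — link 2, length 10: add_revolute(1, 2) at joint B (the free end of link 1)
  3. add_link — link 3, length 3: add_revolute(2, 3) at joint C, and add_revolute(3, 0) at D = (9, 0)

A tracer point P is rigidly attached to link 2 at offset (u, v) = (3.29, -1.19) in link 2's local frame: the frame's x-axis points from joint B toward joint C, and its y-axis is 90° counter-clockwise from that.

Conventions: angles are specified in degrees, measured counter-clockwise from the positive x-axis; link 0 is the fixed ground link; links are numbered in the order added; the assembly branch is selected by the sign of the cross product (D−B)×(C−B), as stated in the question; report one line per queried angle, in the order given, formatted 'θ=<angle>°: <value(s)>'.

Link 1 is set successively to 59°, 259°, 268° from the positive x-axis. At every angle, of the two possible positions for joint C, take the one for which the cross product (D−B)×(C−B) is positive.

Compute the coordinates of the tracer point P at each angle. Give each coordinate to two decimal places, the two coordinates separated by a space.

A=(0,0), D=(9.00,0)
θ=59°: B = A + 2.00·(cos59°, sin59°) = (1.0301, 1.7143)
θ=59°: |BD| = 8.1522
θ=59°: circle(B,10.00) ∩ circle(D,3.00): a=9.6574, h=2.5951
θ=59°:   candidates: C₊=(11.0173,2.2205) cross=21.156; C₋=(9.9258,-2.8536) cross=-21.156
θ=59°:   branch + wants cross > 0 → take C=(11.0173,2.2205) (cross=21.156)
θ=59°: ex = (C−B)/|BC| = (0.9987,0.0506); ey = (-0.0506,0.9987)
θ=59°: P = B + 3.29·ex + -1.19·ey = (4.3761,0.6924)
θ=259°: B = A + 2.00·(cos259°, sin259°) = (-0.3816, -1.9633)
θ=259°: |BD| = 9.5848
θ=259°: circle(B,10.00) ∩ circle(D,3.00): a=9.5395, h=2.9997
θ=259°:   candidates: C₊=(8.3412,2.9268) cross=28.751; C₋=(9.5700,-2.9453) cross=-28.751
θ=259°:   branch + wants cross > 0 → take C=(8.3412,2.9268) (cross=28.751)
θ=259°: ex = (C−B)/|BC| = (0.8723,0.4890); ey = (-0.4890,0.8723)
θ=259°: P = B + 3.29·ex + -1.19·ey = (3.0701,-1.3925)
θ=268°: B = A + 2.00·(cos268°, sin268°) = (-0.0698, -1.9988)
θ=268°: |BD| = 9.2874
θ=268°: circle(B,10.00) ∩ circle(D,3.00): a=9.5428, h=2.9891
θ=268°:   candidates: C₊=(8.6061,2.9740) cross=27.761; C₋=(9.8927,-2.8641) cross=-27.761
θ=268°:   branch + wants cross > 0 → take C=(8.6061,2.9740) (cross=27.761)
θ=268°: ex = (C−B)/|BC| = (0.8676,0.4973); ey = (-0.4973,0.8676)
θ=268°: P = B + 3.29·ex + -1.19·ey = (3.3763,-1.3952)

θ=59°: 4.38 0.69
θ=259°: 3.07 -1.39
θ=268°: 3.38 -1.40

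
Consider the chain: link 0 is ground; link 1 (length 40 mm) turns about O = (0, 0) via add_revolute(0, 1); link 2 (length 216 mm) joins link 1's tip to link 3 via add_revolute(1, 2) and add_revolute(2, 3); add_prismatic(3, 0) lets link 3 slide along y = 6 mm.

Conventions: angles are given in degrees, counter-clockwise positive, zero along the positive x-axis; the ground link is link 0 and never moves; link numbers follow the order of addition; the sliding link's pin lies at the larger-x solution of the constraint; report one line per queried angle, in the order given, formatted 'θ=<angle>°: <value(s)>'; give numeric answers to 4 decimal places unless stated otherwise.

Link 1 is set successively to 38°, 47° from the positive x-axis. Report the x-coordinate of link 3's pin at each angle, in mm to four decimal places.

geometry: r = 40 mm, L = 216 mm, e = 6 mm
θ=38°: crank pin P = (r cos θ, r sin θ) = (31.520430, 24.626459)
θ=38°: h = r sin θ − e = 24.626459 − 6 = 18.626459
θ=38°: x = r cos θ + √(L² − h²) = 31.520430 + 215.195388 = 246.715818
θ=47°: crank pin P = (r cos θ, r sin θ) = (27.279934, 29.254148)
θ=47°: h = r sin θ − e = 29.254148 − 6 = 23.254148
θ=47°: x = r cos θ + √(L² − h²) = 27.279934 + 214.744603 = 242.024538

θ=38°: 246.7158
θ=47°: 242.0245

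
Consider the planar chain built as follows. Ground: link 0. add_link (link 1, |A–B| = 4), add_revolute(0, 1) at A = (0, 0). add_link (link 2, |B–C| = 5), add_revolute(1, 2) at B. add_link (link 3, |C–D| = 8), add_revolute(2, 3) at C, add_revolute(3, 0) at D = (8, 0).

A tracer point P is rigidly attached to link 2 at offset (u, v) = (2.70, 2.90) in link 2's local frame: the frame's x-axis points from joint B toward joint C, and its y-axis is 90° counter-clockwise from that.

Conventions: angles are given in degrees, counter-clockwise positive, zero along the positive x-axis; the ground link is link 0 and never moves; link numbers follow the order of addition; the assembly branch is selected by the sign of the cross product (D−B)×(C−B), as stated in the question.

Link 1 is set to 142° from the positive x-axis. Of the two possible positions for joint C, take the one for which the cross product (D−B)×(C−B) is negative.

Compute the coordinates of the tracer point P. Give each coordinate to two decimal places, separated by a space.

A=(0,0), D=(8.00,0)
B = A + 4.00·(cos142°, sin142°) = (-3.1520, 2.4626)
|BD| = 11.4207
circle(B,5.00) ∩ circle(D,8.00): a=4.0029, h=2.9961
  candidates: C₊=(1.4028,4.5251) cross=34.217; C₋=(0.1107,-1.3261) cross=-34.217
  branch - wants cross < 0 → take C=(0.1107,-1.3261) (cross=-34.217)
ex = (C−B)/|BC| = (0.6525,-0.7578); ey = (0.7578,0.6525)
P = B + 2.70·ex + 2.90·ey = (0.8073,2.3091)

0.81 2.31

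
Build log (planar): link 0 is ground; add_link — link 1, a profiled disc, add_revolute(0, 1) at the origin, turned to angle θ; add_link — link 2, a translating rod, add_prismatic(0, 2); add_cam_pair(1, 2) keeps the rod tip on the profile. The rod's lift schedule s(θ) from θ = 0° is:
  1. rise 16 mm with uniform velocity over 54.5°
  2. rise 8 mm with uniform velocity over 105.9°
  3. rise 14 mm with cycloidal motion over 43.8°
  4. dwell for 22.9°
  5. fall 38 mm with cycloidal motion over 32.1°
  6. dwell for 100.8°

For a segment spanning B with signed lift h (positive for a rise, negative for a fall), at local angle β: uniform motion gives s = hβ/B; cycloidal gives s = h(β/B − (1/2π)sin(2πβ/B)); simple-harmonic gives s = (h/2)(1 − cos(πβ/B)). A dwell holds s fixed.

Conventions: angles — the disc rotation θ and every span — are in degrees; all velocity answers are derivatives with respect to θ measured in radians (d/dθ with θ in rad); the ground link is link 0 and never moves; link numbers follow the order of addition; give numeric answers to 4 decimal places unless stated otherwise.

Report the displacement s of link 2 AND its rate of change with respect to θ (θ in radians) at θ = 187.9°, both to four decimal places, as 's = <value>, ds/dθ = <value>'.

seg 1 [0°–54.5°] uniform, h=16: full span → s += 16 → s = 16.0000
seg 2 [54.5°–160.4°] uniform, h=8: full span → s += 8 → s = 24.0000
seg 3 [160.4°–204.2°] cycloidal, h=14: θ=187.9° here. β=27.5, B=43.8. 14·(0.6279 − sin(2π·0.6279)/(2π)) = 10.3935 → s = 34.3935
velocity in seg [160.4°–204.2°] (cycloidal), θ in radians: β = 27.5° = 0.4800 rad, B = 43.8° = 0.7645 rad; ds/dθ = (h/B)(1 − cos(2πβ/B)) = (14/0.7645)(1 − cos(2π·0.6279)) = 31.029197 mm/rad

s = 34.3935, ds/dθ = 31.0292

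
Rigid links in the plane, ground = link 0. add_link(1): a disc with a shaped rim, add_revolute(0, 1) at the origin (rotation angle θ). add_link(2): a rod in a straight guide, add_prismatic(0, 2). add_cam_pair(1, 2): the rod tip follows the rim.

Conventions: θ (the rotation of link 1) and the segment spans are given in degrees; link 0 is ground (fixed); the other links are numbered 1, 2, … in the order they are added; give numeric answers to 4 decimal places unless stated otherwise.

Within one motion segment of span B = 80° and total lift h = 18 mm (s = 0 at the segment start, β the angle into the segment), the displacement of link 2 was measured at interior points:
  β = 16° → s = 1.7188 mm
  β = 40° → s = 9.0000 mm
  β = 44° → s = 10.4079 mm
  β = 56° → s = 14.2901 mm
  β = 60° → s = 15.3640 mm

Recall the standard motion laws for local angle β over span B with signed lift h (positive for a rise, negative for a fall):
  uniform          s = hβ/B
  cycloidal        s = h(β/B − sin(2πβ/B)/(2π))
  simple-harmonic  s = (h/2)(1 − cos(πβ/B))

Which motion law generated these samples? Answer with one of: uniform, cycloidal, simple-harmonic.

candidates at β/B = r: uniform s = h·r (linear in β); cycloidal s = h·(r − sin(2πr)/(2π)); simple-harmonic s = (h/2)(1 − cos(πr))
β=16°: printed 1.7188 | uniform 3.6000, cycloidal 0.8754, simple-harmonic 1.7188
β=40°: printed 9.0000 | uniform 9.0000, cycloidal 9.0000, simple-harmonic 9.0000
β=44°: printed 10.4079 | uniform 9.9000, cycloidal 10.7853, simple-harmonic 10.4079
β=56°: printed 14.2901 | uniform 12.6000, cycloidal 15.3246, simple-harmonic 14.2901
β=60°: printed 15.3640 | uniform 13.5000, cycloidal 16.3648, simple-harmonic 15.3640
only one law matches every sample → simple-harmonic

simple-harmonic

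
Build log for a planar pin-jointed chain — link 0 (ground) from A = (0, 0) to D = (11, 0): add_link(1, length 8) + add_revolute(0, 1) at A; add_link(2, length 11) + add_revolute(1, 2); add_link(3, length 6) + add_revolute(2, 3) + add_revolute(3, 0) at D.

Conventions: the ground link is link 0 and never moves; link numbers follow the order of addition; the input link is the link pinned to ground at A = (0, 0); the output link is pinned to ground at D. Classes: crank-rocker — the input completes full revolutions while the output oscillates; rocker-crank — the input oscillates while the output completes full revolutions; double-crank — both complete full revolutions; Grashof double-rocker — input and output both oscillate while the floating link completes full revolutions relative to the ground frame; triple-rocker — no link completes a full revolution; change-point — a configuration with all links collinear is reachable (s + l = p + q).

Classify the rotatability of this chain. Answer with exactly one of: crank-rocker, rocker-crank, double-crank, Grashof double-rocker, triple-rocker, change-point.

lengths: ground=11, input=8, coupler=11, output=6
sorted: s=6 (shortest), l=11 (longest), p+q=19
s + l = 17 vs p + q = 19
s + l < p + q (Grashof) with shortest = output link → rocker-crank

rocker-crank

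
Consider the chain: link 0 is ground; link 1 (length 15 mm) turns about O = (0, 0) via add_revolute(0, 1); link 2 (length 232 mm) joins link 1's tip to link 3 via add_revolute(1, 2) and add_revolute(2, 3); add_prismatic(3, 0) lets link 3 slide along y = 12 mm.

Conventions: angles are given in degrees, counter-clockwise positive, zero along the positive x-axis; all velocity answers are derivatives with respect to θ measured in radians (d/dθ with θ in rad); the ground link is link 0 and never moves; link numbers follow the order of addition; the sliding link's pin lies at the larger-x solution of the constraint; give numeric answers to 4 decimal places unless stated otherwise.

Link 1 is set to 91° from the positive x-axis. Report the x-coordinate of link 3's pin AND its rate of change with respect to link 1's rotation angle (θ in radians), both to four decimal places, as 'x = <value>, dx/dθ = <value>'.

geometry: r = 15 mm, L = 232 mm, e = 12 mm
crank pin P = (r cos θ, r sin θ) = (-0.261786, 14.997715)
h = r sin θ − e = 14.997715 − 12 = 2.997715
x = r cos θ + √(L² − h²) = -0.261786 + 231.980632 = 231.718846
dx/dθ = −r sin θ − h·r cos θ/√(L² − h²) (θ in radians; h = 2.997715) = -14.994333

x = 231.7188, dx/dθ = -14.9943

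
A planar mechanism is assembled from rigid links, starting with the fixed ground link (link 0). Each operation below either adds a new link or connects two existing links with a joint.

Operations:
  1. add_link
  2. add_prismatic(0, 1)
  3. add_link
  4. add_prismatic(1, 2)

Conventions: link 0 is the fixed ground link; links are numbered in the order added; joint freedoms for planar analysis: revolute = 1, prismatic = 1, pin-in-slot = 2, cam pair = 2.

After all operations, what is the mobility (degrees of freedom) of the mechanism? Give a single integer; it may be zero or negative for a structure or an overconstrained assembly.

L=1 J1=0 J2=0
add link → L=2 J1=0 J2=0
P@0,1 dof=1 J1 → L=2 J1=1 J2=0
add link → L=3 J1=1 J2=0
P@1,2 dof=1 J1 → L=3 J1=2 J2=0
M=3(L−1)−2J1−J2=3·2−2·2−0=2

M = 2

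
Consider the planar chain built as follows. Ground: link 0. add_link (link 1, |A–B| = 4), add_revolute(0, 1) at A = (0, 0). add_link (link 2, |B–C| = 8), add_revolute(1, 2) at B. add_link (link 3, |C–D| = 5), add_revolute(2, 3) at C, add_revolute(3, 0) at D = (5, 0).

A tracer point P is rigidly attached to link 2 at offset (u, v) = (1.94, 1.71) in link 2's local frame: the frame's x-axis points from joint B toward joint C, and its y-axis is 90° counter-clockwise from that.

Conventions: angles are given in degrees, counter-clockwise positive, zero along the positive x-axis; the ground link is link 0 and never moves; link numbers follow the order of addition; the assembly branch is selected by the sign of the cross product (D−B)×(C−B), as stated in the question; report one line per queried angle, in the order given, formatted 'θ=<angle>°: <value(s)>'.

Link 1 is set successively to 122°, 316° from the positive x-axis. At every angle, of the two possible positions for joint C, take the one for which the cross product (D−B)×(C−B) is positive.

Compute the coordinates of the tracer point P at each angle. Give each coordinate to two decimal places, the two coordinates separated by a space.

A=(0,0), D=(5.00,0)
θ=122°: B = A + 4.00·(cos122°, sin122°) = (-2.1197, 3.3922)
θ=122°: |BD| = 7.8865
θ=122°: circle(B,8.00) ∩ circle(D,5.00): a=6.4158, h=4.7788
θ=122°:   candidates: C₊=(5.7278,4.9467) cross=37.688; C₋=(1.6168,-3.6816) cross=-37.688
θ=122°:   branch + wants cross > 0 → take C=(5.7278,4.9467) (cross=37.688)
θ=122°: ex = (C−B)/|BC| = (0.9809,0.1943); ey = (-0.1943,0.9809)
θ=122°: P = B + 1.94·ex + 1.71·ey = (-0.5489,5.4466)
θ=316°: B = A + 4.00·(cos316°, sin316°) = (2.8774, -2.7786)
θ=316°: |BD| = 3.4966
θ=316°: circle(B,8.00) ∩ circle(D,5.00): a=7.3251, h=3.2160
θ=316°:   candidates: C₊=(4.7685,4.9946) cross=11.245; C₋=(9.8797,1.0901) cross=-11.245
θ=316°:   branch + wants cross > 0 → take C=(4.7685,4.9946) (cross=11.245)
θ=316°: ex = (C−B)/|BC| = (0.2364,0.9717); ey = (-0.9717,0.2364)
θ=316°: P = B + 1.94·ex + 1.71·ey = (1.6744,-0.4894)

θ=122°: -0.55 5.45
θ=316°: 1.67 -0.49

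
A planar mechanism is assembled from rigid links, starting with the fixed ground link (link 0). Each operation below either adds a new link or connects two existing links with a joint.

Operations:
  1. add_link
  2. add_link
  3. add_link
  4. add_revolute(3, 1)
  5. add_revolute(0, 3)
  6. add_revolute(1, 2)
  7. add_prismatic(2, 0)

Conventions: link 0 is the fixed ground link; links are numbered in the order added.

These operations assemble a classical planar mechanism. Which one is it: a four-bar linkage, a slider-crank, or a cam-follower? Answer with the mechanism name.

links: 4 (incl. ground); joints: 3 revolute, 1 prismatic, 0 higher (cam) pair, forming one closed loop
4 links, 3 revolutes + 1 prismatic in one loop → slider-crank

slider-crank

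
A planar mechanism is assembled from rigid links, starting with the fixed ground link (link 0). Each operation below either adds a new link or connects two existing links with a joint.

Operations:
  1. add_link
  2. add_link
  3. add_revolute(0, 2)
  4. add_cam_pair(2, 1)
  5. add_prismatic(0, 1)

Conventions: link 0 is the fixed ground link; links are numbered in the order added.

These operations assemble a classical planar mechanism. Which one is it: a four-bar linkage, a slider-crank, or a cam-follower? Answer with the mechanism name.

links: 3 (incl. ground); joints: 1 revolute, 1 prismatic, 1 higher (cam) pair, forming one closed loop
3 links, revolute + prismatic + higher pair in one loop → cam-follower

cam-follower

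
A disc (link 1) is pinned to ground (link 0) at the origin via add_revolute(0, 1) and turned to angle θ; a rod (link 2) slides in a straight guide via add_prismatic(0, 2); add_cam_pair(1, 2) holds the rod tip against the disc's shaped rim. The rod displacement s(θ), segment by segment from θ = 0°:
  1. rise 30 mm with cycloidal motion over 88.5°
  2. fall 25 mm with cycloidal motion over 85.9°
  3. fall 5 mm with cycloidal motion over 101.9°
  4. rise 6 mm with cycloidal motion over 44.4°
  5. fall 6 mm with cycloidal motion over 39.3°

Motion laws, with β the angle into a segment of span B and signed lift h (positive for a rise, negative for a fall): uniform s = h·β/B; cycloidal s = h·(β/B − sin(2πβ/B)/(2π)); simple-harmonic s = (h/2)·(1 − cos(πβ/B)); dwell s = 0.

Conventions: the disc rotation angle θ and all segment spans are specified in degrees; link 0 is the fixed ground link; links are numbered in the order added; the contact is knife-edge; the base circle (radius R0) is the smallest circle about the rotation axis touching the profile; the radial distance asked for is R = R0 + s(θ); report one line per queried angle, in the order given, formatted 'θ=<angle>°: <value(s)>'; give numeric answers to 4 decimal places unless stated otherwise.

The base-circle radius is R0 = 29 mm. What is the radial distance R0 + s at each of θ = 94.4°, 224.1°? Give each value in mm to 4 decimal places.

segment 1 (0° to 88.5°, cycloidal, h = 30) is passed completely: s = 0.0000 + (30) = 30.0000
θ = 94.4° falls in segment 2 (88.5° to 174.4°, cycloidal, h = -25): β = 94.4 − 88.5 = 5.9°, B = 85.9°; Δs = -25·(0.0687 − sin(2π·0.0687)/(2π)) = -0.0528; s = 30.0000 − 0.0528 = 29.9472
segment 2 (88.5° to 174.4°, cycloidal, h = -25) is passed completely: s = 30.0000 + (-25) = 5.0000
θ = 224.1° falls in segment 3 (174.4° to 276.3°, cycloidal, h = -5): β = 224.1 − 174.4 = 49.7°, B = 101.9°; Δs = -5·(0.4877 − sin(2π·0.4877)/(2π)) = -2.3774; s = 5.0000 − 2.3774 = 2.6226
θ=94.4°: R = R0 + s = 29 + 29.9472 = 58.9472
θ=224.1°: R = R0 + s = 29 + 2.6226 = 31.6226

θ=94.4°: 58.9472
θ=224.1°: 31.6226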